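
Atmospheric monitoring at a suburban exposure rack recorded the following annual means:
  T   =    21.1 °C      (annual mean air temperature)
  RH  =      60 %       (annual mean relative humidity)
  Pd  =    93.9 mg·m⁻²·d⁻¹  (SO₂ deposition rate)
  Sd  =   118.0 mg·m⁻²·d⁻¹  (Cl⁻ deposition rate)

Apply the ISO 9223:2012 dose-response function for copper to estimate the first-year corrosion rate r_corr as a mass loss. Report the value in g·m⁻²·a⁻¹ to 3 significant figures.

copper: f(T) = -0.080·(T−10) [T>10 °C] = -0.8880
  Pd branch = 0.0053·Pd^0.26·e^(0.059·RH+f) = 0.2449 μm/a
  Cl⁻ term: 0.01025·118.0^0.27·exp(0.036·60+0.049·21.1) = 0.9062
  sum: 0.2449 + 0.9062 → r_corr = 1.151 μm/a
Convert to mass loss: 1.151 μm/a × 8.96 g/cm³ = 10.31 g·m⁻²·a⁻¹

r_corr = 10.3 g·m⁻²·a⁻¹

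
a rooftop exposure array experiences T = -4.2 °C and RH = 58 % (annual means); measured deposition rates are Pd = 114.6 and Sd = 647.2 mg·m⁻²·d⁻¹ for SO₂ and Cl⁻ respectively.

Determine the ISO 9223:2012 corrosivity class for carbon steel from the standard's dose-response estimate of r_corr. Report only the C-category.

carbon steel: temperature factor f = +0.150·(-14.2) = -2.1300
  SO₂ term: 1.77·114.6^0.52·exp(0.02·58-2.1300) = 7.897
  Sd branch = 0.102·Sd^0.62·e^(0.033·RH+0.04·T) = 32.34 μm/a
  sum: 7.897 + 32.34 → r_corr = 40.24 μm/a
Category bounds: 25…50 μm/a bracket r_corr ⇒ C3

C3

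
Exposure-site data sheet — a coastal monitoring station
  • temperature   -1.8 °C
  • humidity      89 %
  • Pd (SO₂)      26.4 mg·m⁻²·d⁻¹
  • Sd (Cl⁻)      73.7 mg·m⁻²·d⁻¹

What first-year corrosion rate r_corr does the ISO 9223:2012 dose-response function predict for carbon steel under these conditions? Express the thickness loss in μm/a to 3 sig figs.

carbon steel: T≤10 °C ⇒ hinge +0.150·(-1.8−10) = -1.7700
  Pd branch = 1.77·Pd^0.52·e^(0.02·RH+f) = 9.807 μm/a
  Sd branch = 0.102·Sd^0.62·e^(0.033·RH+0.04·T) = 25.74 μm/a
  r_corr = 9.807 + 25.74 = 35.55 μm/a

r_corr = 35.6 μm/a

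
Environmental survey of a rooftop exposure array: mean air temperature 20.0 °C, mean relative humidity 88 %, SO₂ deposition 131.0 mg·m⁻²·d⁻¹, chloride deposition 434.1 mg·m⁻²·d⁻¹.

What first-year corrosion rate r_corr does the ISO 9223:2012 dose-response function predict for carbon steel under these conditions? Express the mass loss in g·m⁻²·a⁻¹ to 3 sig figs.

r_corr = 2.00e+03 g·m⁻²·a⁻¹

carbon steel: f(T) = -0.054·(T−10) [T>10 °C] = -0.5400
  SO₂ term: 1.77·131.0^0.52·exp(0.02·88-0.5400) = 75.65
  Cl⁻ term: 0.102·434.1^0.62·exp(0.033·88+0.04·20.0) = 178.9
  sum: 75.65 + 178.9 → r_corr = 254.5 μm/a
Convert to mass loss: 254.5 μm/a × 7.85 g/cm³ = 1998 g·m⁻²·a⁻¹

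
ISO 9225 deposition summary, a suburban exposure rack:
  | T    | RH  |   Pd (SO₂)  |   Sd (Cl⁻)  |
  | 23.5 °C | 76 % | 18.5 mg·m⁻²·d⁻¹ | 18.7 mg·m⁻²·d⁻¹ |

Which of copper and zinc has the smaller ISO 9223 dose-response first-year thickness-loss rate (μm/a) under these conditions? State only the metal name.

copper: temperature factor f = -0.080·(13.5) = -1.0800
  SO₂ term: 0.0053·18.5^0.26·exp(0.059·76-1.0800) = 0.3405
  Cl⁻ term: 0.01025·18.7^0.27·exp(0.036·76+0.049·23.5) = 1.103
  sum: 0.3405 + 1.103 → r_corr = 1.443 μm/a
zinc: f(T) = -0.071·(T−10) [T>10 °C] = -0.9585
  SO₂ term: 0.0129·18.5^0.44·exp(0.046·76-0.9585) = 0.5891
  Cl⁻ term: 0.0175·18.7^0.57·exp(0.008·76+0.085·23.5) = 1.258
  sum: 0.5891 + 1.258 → r_corr = 1.847 μm/a
Ordering by μm/a: zinc (1.85) > copper (1.44)

copper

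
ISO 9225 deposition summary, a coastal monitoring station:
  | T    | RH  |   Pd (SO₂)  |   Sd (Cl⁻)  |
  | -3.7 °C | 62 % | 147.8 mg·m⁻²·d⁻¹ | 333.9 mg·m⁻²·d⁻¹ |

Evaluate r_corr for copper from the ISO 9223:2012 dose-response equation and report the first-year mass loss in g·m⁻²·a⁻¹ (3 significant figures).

copper: T≤10 °C ⇒ hinge +0.126·(-3.7−10) = -1.7262
  SO₂ term: 0.0053·147.8^0.26·exp(0.059·62-1.7262) = 0.1341
  Cl⁻ term: 0.01025·333.9^0.27·exp(0.036·62+0.049·-3.7) = 0.3826
  sum: 0.1341 + 0.3826 → r_corr = 0.5166 μm/a
Convert to mass loss: 0.5166 μm/a × 8.96 g/cm³ = 4.629 g·m⁻²·a⁻¹

r_corr = 4.63 g·m⁻²·a⁻¹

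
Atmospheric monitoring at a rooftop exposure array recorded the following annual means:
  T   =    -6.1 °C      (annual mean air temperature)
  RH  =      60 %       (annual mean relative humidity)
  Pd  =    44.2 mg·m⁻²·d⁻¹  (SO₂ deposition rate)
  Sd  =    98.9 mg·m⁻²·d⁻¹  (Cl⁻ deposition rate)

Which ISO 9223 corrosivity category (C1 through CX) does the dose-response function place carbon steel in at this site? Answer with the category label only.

carbon steel: temperature factor f = +0.150·(-16.1) = -2.4150
  SO₂ term: 1.77·44.2^0.52·exp(0.02·60-2.4150) = 3.766
  Sd branch = 0.102·Sd^0.62·e^(0.033·RH+0.04·T) = 9.99 μm/a
  sum: 3.766 + 9.99 → r_corr = 13.76 μm/a
ISO 9223 Table 2 (carbon steel): 1.3 < 13.8 ≤ 25 μm/a ⇒ C2

C2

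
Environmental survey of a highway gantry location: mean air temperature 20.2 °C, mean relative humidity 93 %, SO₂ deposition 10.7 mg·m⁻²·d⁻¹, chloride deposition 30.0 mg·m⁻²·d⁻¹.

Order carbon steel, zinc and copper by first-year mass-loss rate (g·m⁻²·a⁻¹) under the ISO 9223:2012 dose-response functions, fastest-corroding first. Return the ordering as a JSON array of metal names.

["carbon steel", "copper", "zinc"]

carbon steel: f(T) = -0.054·(T−10) [T>10 °C] = -0.5508
  SO₂ term: 1.77·10.7^0.52·exp(0.02·93-0.5508) = 22.48
  Cl⁻ term: 0.102·30.0^0.62·exp(0.033·93+0.04·20.2) = 40.57
  sum: 22.48 + 40.57 → r_corr = 63.05 μm/a
  mass loss = 63.05 μm/a × 7.85 g/cm³ = 494.9 g·m⁻²·a⁻¹
zinc: f(T) = -0.071·(T−10) [T>10 °C] = -0.7242
  SO₂ term: 0.0129·10.7^0.44·exp(0.046·93-0.7242) = 1.279
  Cl⁻ term: 0.0175·30.0^0.57·exp(0.008·93+0.085·20.2) = 1.425
  r_corr = 1.279 + 1.425 = 2.704 μm/a
  mass loss = 2.704 μm/a × 7.14 g/cm³ = 19.31 g·m⁻²·a⁻¹
copper: temperature factor f = -0.080·(10.2) = -0.8160
  Pd branch = 0.0053·Pd^0.26·e^(0.059·RH+f) = 1.048 μm/a
  Sd branch = 0.01025·Sd^0.27·e^(0.036·RH+0.049·T) = 1.965 μm/a
  r_corr = 1.048 + 1.965 = 3.014 μm/a
  mass loss = 3.014 μm/a × 8.96 g/cm³ = 27 g·m⁻²·a⁻¹
Ordering by g·m⁻²·a⁻¹: carbon steel (495) > copper (27) > zinc (19.3)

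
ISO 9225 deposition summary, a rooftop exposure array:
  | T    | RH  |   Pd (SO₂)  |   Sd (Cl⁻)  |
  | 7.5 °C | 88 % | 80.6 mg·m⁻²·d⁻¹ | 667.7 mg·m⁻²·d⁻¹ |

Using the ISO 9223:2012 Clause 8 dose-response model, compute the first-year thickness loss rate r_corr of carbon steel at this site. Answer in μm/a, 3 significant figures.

carbon steel: temperature factor f = +0.150·(-2.5) = -0.3750
  Pd branch = 1.77·Pd^0.52·e^(0.02·RH+f) = 69.31 μm/a
  Cl⁻ term: 0.102·667.7^0.62·exp(0.033·88+0.04·7.5) = 141.7
  r_corr = 69.31 + 141.7 = 211 μm/a

r_corr = 211 μm/a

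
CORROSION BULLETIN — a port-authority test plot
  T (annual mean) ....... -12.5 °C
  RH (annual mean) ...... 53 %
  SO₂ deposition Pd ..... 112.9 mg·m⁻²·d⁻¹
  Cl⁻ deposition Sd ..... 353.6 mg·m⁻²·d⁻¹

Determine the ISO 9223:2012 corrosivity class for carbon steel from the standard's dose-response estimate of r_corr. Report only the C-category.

C2

carbon steel: temperature factor f = +0.150·(-22.5) = -3.3750
  Pd branch = 1.77·Pd^0.52·e^(0.02·RH+f) = 2.042 μm/a
  Cl⁻ term: 0.102·353.6^0.62·exp(0.033·53+0.04·-12.5) = 13.52
  sum: 2.042 + 13.52 → r_corr = 15.57 μm/a
ISO 9223 Table 2 (carbon steel): 1.3 < 15.6 ≤ 25 μm/a ⇒ C2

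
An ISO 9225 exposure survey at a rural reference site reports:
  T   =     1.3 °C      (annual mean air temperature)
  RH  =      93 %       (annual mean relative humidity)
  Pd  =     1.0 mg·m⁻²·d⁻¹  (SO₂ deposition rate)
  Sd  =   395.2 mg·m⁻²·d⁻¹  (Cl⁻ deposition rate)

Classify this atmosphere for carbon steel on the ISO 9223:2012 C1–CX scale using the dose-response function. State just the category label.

carbon steel: T≤10 °C ⇒ hinge +0.150·(1.3−10) = -1.3050
  sulphur-dioxide contribution → 3.083 μm/a
  chloride contribution → 94.2 μm/a
  total first-year rate 97.29 μm/a
Category bounds: 80…200 μm/a bracket r_corr ⇒ C5

C5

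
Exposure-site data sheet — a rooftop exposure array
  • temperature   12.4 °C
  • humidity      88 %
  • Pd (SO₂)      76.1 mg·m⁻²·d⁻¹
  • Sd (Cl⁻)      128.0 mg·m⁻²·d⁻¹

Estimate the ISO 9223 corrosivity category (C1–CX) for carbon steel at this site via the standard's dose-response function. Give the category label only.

carbon steel: f(T) = -0.054·(T−10) [T>10 °C] = -0.1296
  SO₂ term: 1.77·76.1^0.52·exp(0.02·88-0.1296) = 85.97
  Cl⁻ term: 0.102·128.0^0.62·exp(0.033·88+0.04·12.4) = 61.9
  sum: 85.97 + 61.9 → r_corr = 147.9 μm/a
148 μm/a falls in (80, 200] for carbon steel → category C5

C5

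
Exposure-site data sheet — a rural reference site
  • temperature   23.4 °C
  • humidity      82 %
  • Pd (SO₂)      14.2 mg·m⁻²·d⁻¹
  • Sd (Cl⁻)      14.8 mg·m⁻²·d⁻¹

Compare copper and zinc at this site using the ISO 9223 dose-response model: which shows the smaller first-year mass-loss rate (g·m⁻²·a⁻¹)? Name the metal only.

zinc

copper: T>10 °C ⇒ hinge -0.080·(23.4−10) = -1.0720
  SO₂ term: 0.0053·14.2^0.26·exp(0.059·82-1.0720) = 0.4565
  Cl⁻ term: 0.01025·14.8^0.27·exp(0.036·82+0.049·23.4) = 1.278
  sum: 0.4565 + 1.278 → r_corr = 1.735 μm/a
  mass loss = 1.735 μm/a × 8.96 g/cm³ = 15.55 g·m⁻²·a⁻¹
zinc: temperature factor f = -0.071·(13.4) = -0.9514
  SO₂ term: 0.0129·14.2^0.44·exp(0.046·82-0.9514) = 0.6959
  Sd branch = 0.0175·Sd^0.57·e^(0.008·RH+0.085·T) = 1.145 μm/a
  sum: 0.6959 + 1.145 → r_corr = 1.841 μm/a
  mass loss = 1.841 μm/a × 7.14 g/cm³ = 13.14 g·m⁻²·a⁻¹
Ordering by g·m⁻²·a⁻¹: copper (15.5) > zinc (13.1)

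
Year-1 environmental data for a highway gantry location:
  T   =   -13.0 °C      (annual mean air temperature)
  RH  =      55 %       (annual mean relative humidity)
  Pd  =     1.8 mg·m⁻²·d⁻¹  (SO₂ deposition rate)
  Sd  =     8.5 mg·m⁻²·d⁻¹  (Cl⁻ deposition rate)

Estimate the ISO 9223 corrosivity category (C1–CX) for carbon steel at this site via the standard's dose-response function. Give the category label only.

C2

carbon steel: f(T) = +0.150·(T−10) [T≤10 °C] = -3.4500
  SO₂ term: 1.77·1.8^0.52·exp(0.02·55-3.4500) = 0.2292
  Sd branch = 0.102·Sd^0.62·e^(0.033·RH+0.04·T) = 1.404 μm/a
  r_corr = 0.2292 + 1.404 = 1.633 μm/a
Category bounds: 1.3…25 μm/a bracket r_corr ⇒ C2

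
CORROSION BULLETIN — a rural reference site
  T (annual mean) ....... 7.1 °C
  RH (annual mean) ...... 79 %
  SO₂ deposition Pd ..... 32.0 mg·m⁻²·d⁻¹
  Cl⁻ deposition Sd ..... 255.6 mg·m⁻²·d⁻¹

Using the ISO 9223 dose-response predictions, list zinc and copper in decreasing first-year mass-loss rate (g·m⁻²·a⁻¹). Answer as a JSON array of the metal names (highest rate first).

["zinc", "copper"]

zinc: f(T) = +0.038·(T−10) [T≤10 °C] = -0.1102
  sulphur-dioxide contribution → 2.01 μm/a
  chloride contribution → 1.419 μm/a
  total first-year rate 3.429 μm/a
  mass loss = 3.429 μm/a × 7.14 g/cm³ = 24.48 g·m⁻²·a⁻¹
copper: f(T) = +0.126·(T−10) [T≤10 °C] = -0.3654
  sulphur-dioxide contribution → 0.9576 μm/a
  chloride contribution → 1.114 μm/a
  ⇒ r_corr(copper) = 2.072 μm/a
  mass loss = 2.072 μm/a × 8.96 g/cm³ = 18.56 g·m⁻²·a⁻¹
Ordering by g·m⁻²·a⁻¹: zinc (24.5) > copper (18.6)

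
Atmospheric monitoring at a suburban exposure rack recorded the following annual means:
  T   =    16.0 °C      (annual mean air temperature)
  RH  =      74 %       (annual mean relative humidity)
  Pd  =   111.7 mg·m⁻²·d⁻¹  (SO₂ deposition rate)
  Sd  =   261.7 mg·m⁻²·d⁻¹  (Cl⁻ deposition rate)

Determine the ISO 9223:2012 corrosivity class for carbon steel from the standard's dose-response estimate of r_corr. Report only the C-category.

C5

carbon steel: temperature factor f = -0.054·(6.0) = -0.3240
  sulphur-dioxide contribution → 65.31 μm/a
  chloride contribution → 70.17 μm/a
  total first-year rate 135.5 μm/a
Category bounds: 80…200 μm/a bracket r_corr ⇒ C5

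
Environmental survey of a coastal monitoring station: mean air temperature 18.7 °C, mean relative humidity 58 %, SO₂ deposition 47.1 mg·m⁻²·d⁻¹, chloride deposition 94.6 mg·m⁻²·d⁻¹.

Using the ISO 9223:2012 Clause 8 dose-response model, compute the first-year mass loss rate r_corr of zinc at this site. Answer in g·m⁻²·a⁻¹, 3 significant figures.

zinc: T>10 °C ⇒ hinge -0.071·(18.7−10) = -0.6177
  SO₂ term: 0.0129·47.1^0.44·exp(0.046·58-0.6177) = 0.546
  Sd branch = 0.0175·Sd^0.57·e^(0.008·RH+0.085·T) = 1.824 μm/a
  sum: 0.546 + 1.824 → r_corr = 2.37 μm/a
Convert to mass loss: 2.37 μm/a × 7.14 g/cm³ = 16.92 g·m⁻²·a⁻¹

r_corr = 16.9 g·m⁻²·a⁻¹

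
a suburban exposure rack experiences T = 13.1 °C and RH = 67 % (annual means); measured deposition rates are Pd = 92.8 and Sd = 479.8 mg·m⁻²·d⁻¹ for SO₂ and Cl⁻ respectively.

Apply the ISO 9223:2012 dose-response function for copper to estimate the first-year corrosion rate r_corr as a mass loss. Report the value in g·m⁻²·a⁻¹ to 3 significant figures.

r_corr = 16.6 g·m⁻²·a⁻¹

copper: f(T) = -0.080·(T−10) [T>10 °C] = -0.2480
  Pd branch = 0.0053·Pd^0.26·e^(0.059·RH+f) = 0.6997 μm/a
  Cl⁻ term: 0.01025·479.8^0.27·exp(0.036·67+0.049·13.1) = 1.151
  sum: 0.6997 + 1.151 → r_corr = 1.85 μm/a
Convert to mass loss: 1.85 μm/a × 8.96 g/cm³ = 16.58 g·m⁻²·a⁻¹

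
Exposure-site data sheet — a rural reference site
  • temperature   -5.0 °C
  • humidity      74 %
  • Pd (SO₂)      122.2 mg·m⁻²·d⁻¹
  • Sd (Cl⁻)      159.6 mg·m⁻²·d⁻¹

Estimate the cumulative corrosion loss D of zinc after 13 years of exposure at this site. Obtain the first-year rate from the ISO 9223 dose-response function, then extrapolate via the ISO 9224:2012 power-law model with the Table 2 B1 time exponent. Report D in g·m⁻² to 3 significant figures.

zinc: temperature factor f = +0.038·(-15.0) = -0.5700
  sulphur-dioxide contribution → 1.818 μm/a
  chloride contribution → 0.3726 μm/a
  total first-year rate 2.191 μm/a
Long-term exponent b (ISO 9224 Table 2, B1) = 0.813
  D(13) = 2.191 × 13^0.813 = 2.191 × 8.047 = 17.63 μm
  Mass loss = 17.63 μm × 7.14 g/cm³ = 125.9 g·m⁻²

D(13) = 126 g·m⁻²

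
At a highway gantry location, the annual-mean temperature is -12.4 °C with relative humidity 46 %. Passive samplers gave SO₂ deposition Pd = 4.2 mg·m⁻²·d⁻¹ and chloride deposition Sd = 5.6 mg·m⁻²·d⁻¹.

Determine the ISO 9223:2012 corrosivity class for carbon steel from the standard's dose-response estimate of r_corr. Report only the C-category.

carbon steel: temperature factor f = +0.150·(-22.4) = -3.3600
  sulphur-dioxide contribution → 0.3254 μm/a
  chloride contribution → 0.8248 μm/a
  total first-year rate 1.15 μm/a
Category bounds: 0…1.3 μm/a bracket r_corr ⇒ C1

C1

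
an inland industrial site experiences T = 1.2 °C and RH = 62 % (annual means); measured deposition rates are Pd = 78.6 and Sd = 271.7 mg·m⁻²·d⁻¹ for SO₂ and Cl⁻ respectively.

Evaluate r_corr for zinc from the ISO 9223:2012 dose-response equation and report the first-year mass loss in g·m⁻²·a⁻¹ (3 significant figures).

zinc: f(T) = +0.038·(T−10) [T≤10 °C] = -0.3344
  SO₂ term: 0.0129·78.6^0.44·exp(0.046·62-0.3344) = 1.091
  Sd branch = 0.0175·Sd^0.57·e^(0.008·RH+0.085·T) = 0.7766 μm/a
  sum: 1.091 + 0.7766 → r_corr = 1.868 μm/a
Convert to mass loss: 1.868 μm/a × 7.14 g/cm³ = 13.34 g·m⁻²·a⁻¹

r_corr = 13.3 g·m⁻²·a⁻¹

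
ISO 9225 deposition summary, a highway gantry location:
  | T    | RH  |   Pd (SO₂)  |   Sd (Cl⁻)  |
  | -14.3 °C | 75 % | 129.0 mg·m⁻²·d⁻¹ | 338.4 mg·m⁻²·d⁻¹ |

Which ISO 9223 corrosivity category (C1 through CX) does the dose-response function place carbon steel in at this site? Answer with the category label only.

C3

carbon steel: f(T) = +0.150·(T−10) [T≤10 °C] = -3.6450
  SO₂ term: 1.77·129.0^0.52·exp(0.02·75-3.6450) = 2.594
  Sd branch = 0.102·Sd^0.62·e^(0.033·RH+0.04·T) = 25.31 μm/a
  r_corr = 2.594 + 25.31 = 27.9 μm/a
ISO 9223 Table 2 (carbon steel): 25 < 27.9 ≤ 50 μm/a ⇒ C3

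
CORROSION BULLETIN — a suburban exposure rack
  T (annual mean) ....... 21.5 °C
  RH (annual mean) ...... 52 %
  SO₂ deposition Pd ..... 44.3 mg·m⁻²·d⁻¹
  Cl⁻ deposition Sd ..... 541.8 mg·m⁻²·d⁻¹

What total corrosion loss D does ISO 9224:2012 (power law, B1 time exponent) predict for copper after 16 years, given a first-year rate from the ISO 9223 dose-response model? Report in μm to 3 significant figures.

D(16) = 7.42 μm

copper: T>10 °C ⇒ hinge -0.080·(21.5−10) = -0.9200
  SO₂ term: 0.0053·44.3^0.26·exp(0.059·52-0.9200) = 0.1217
  Cl⁻ term: 0.01025·541.8^0.27·exp(0.036·52+0.049·21.5) = 1.046
  sum: 0.1217 + 1.046 → r_corr = 1.167 μm/a
Power-law: D(16) = r_corr · 16^0.667
  D(16) = 1.167 × 16^0.667 = 1.167 × 6.355 = 7.419 μm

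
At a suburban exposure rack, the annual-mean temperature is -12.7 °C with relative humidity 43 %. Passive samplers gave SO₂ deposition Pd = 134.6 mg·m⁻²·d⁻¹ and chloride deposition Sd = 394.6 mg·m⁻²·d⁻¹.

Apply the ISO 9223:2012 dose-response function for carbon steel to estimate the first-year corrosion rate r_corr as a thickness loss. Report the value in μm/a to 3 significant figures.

r_corr = 12.1 μm/a

carbon steel: T≤10 °C ⇒ hinge +0.150·(-12.7−10) = -3.4050
  SO₂ term: 1.77·134.6^0.52·exp(0.02·43-3.4050) = 1.777
  Cl⁻ term: 0.102·394.6^0.62·exp(0.033·43+0.04·-12.7) = 10.32
  sum: 1.777 + 10.32 → r_corr = 12.1 μm/a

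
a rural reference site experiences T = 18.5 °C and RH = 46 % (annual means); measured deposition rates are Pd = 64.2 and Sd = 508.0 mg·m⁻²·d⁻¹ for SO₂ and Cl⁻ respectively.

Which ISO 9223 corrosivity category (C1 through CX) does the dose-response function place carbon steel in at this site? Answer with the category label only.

carbon steel: temperature factor f = -0.054·(8.5) = -0.4590
  sulphur-dioxide contribution → 24.44 μm/a
  chloride contribution → 46.44 μm/a
  ⇒ r_corr(carbon steel) = 70.88 μm/a
Category bounds: 50…80 μm/a bracket r_corr ⇒ C4

C4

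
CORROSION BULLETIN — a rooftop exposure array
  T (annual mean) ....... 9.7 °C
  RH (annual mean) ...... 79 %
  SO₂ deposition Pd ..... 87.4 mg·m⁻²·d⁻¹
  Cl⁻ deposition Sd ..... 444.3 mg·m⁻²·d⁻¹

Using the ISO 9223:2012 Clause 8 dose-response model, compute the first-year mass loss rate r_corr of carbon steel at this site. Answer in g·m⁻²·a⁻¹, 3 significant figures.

carbon steel: f(T) = +0.150·(T−10) [T≤10 °C] = -0.0450
  Pd branch = 1.77·Pd^0.52·e^(0.02·RH+f) = 83.98 μm/a
  Sd branch = 0.102·Sd^0.62·e^(0.033·RH+0.04·T) = 89.3 μm/a
  r_corr = 83.98 + 89.3 = 173.3 μm/a
Convert to mass loss: 173.3 μm/a × 7.85 g/cm³ = 1360 g·m⁻²·a⁻¹

r_corr = 1.36e+03 g·m⁻²·a⁻¹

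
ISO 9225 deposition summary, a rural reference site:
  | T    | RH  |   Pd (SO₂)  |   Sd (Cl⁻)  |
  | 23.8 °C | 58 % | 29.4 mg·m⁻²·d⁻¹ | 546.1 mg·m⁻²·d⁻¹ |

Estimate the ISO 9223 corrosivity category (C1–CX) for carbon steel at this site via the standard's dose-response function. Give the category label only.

C5

carbon steel: f(T) = -0.054·(T−10) [T>10 °C] = -0.7452
  SO₂ term: 1.77·29.4^0.52·exp(0.02·58-0.7452) = 15.55
  Cl⁻ term: 0.102·546.1^0.62·exp(0.033·58+0.04·23.8) = 89.21
  r_corr = 15.55 + 89.21 = 104.8 μm/a
Category bounds: 80…200 μm/a bracket r_corr ⇒ C5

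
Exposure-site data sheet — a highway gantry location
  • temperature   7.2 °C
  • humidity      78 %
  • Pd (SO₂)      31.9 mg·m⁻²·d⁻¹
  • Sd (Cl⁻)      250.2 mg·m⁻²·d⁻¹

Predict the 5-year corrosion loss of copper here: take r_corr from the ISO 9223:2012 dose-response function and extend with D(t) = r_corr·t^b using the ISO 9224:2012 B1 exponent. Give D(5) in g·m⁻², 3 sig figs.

D(5) = 52.1 g·m⁻²

copper: f(T) = +0.126·(T−10) [T≤10 °C] = -0.3528
  Pd branch = 0.0053·Pd^0.26·e^(0.059·RH+f) = 0.9134 μm/a
  Sd branch = 0.01025·Sd^0.27·e^(0.036·RH+0.049·T) = 1.074 μm/a
  r_corr = 0.9134 + 1.074 = 1.987 μm/a
ISO 9224: D(t) = r_corr · t^b with b = 0.667 (copper, B1)
  D(5) = 1.987 × 5^0.667 = 1.987 × 2.926 = 5.814 μm
  Mass loss = 5.814 μm × 8.96 g/cm³ = 52.09 g·m⁻²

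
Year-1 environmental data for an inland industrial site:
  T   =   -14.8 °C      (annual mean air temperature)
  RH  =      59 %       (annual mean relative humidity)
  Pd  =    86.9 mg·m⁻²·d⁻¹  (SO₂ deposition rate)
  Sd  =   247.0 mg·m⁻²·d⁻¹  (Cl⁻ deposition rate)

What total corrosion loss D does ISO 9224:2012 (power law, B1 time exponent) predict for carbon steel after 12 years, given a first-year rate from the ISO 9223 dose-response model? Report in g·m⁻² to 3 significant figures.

D(12) = 388 g·m⁻²

carbon steel: temperature factor f = +0.150·(-24.8) = -3.7200
  SO₂ term: 1.77·86.9^0.52·exp(0.02·59-3.7200) = 1.423
  Cl⁻ term: 0.102·247.0^0.62·exp(0.033·59+0.04·-14.8) = 12.04
  r_corr = 1.423 + 12.04 = 13.46 μm/a
Long-term exponent b (ISO 9224 Table 2, B1) = 0.523
  D(12) = 13.46 × 12^0.523 = 13.46 × 3.668 = 49.37 μm
  Mass loss = 49.37 μm × 7.85 g/cm³ = 387.6 g·m⁻²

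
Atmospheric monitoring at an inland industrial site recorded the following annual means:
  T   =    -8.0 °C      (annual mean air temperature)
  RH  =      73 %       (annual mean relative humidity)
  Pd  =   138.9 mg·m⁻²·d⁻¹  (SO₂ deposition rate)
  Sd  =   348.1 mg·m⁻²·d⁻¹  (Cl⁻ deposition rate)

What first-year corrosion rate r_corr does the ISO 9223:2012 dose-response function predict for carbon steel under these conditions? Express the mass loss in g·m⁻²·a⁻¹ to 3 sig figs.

carbon steel: T≤10 °C ⇒ hinge +0.150·(-8.0−10) = -2.7000
  Pd branch = 1.77·Pd^0.52·e^(0.02·RH+f) = 6.663 μm/a
  Cl⁻ term: 0.102·348.1^0.62·exp(0.033·73+0.04·-8.0) = 31.02
  sum: 6.663 + 31.02 → r_corr = 37.69 μm/a
Convert to mass loss: 37.69 μm/a × 7.85 g/cm³ = 295.8 g·m⁻²·a⁻¹

r_corr = 296 g·m⁻²·a⁻¹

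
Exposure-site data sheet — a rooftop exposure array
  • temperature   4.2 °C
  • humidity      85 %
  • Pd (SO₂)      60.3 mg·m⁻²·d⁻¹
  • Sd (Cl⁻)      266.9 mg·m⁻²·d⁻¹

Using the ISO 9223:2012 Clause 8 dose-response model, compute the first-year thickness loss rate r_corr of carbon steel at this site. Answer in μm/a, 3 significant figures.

r_corr = 97.9 μm/a

carbon steel: f(T) = +0.150·(T−10) [T≤10 °C] = -0.8700
  Pd branch = 1.77·Pd^0.52·e^(0.02·RH+f) = 34.21 μm/a
  Cl⁻ term: 0.102·266.9^0.62·exp(0.033·85+0.04·4.2) = 63.69
  sum: 34.21 + 63.69 → r_corr = 97.91 μm/a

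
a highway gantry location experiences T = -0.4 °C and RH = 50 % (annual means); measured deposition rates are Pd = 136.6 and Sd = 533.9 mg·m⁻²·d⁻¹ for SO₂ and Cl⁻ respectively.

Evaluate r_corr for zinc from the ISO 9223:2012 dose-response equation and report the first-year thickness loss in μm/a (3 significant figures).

zinc: T≤10 °C ⇒ hinge +0.038·(-0.4−10) = -0.3952
  Pd branch = 0.0129·Pd^0.44·e^(0.046·RH+f) = 0.7541 μm/a
  Cl⁻ term: 0.0175·533.9^0.57·exp(0.008·50+0.085·-0.4) = 0.905
  r_corr = 0.7541 + 0.905 = 1.659 μm/a

r_corr = 1.66 μm/a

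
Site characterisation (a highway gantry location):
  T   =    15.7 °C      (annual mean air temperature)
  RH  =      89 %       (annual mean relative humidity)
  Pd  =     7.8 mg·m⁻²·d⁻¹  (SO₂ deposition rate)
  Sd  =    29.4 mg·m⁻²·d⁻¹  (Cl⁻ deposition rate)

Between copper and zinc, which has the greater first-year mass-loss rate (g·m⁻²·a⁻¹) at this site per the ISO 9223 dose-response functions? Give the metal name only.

copper: T>10 °C ⇒ hinge -0.080·(15.7−10) = -0.4560
  Pd branch = 0.0053·Pd^0.26·e^(0.059·RH+f) = 1.093 μm/a
  Cl⁻ term: 0.01025·29.4^0.27·exp(0.036·89+0.049·15.7) = 1.358
  sum: 1.093 + 1.358 → r_corr = 2.451 μm/a
  mass loss = 2.451 μm/a × 8.96 g/cm³ = 21.96 g·m⁻²·a⁻¹
zinc: temperature factor f = -0.071·(5.7) = -0.4047
  SO₂ term: 0.0129·7.8^0.44·exp(0.046·89-0.4047) = 1.275
  Cl⁻ term: 0.0175·29.4^0.57·exp(0.008·89+0.085·15.7) = 0.9306
  sum: 1.275 + 0.9306 → r_corr = 2.205 μm/a
  mass loss = 2.205 μm/a × 7.14 g/cm³ = 15.74 g·m⁻²·a⁻¹
Ordering by g·m⁻²·a⁻¹: copper (22) > zinc (15.7)

copper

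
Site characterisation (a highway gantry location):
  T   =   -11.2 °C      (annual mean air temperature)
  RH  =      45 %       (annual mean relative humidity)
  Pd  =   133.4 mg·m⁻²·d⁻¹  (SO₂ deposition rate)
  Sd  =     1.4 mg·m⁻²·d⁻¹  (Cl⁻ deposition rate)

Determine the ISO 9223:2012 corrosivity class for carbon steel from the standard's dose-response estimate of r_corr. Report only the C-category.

carbon steel: f(T) = +0.150·(T−10) [T≤10 °C] = -3.1800
  Pd branch = 1.77·Pd^0.52·e^(0.02·RH+f) = 2.306 μm/a
  Sd branch = 0.102·Sd^0.62·e^(0.033·RH+0.04·T) = 0.3545 μm/a
  sum: 2.306 + 0.3545 → r_corr = 2.66 μm/a
ISO 9223 Table 2 (carbon steel): 1.3 < 2.66 ≤ 25 μm/a ⇒ C2

C2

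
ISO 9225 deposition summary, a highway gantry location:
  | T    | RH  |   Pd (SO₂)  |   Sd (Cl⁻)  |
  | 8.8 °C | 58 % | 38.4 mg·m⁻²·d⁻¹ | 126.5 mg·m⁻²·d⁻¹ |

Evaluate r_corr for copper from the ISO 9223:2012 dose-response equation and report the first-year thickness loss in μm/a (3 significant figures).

copper: temperature factor f = +0.126·(-1.2) = -0.1512
  sulphur-dioxide contribution → 0.3603 μm/a
  chloride contribution → 0.4703 μm/a
  ⇒ r_corr(copper) = 0.8306 μm/a

r_corr = 0.831 μm/a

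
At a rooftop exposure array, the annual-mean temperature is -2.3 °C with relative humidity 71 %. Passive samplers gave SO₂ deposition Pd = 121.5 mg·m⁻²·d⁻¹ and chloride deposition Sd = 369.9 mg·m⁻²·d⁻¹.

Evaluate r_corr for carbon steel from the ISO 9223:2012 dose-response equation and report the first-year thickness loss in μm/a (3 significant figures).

r_corr = 51.9 μm/a

carbon steel: f(T) = +0.150·(T−10) [T≤10 °C] = -1.8450
  Pd branch = 1.77·Pd^0.52·e^(0.02·RH+f) = 14.04 μm/a
  Sd branch = 0.102·Sd^0.62·e^(0.033·RH+0.04·T) = 37.88 μm/a
  r_corr = 14.04 + 37.88 = 51.92 μm/a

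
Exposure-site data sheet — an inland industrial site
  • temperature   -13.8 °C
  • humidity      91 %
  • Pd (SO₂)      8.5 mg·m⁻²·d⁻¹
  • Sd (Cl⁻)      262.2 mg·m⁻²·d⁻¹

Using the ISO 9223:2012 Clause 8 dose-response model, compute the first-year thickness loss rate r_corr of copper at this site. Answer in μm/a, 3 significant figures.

copper: f(T) = +0.126·(T−10) [T≤10 °C] = -2.9988
  Pd branch = 0.0053·Pd^0.26·e^(0.059·RH+f) = 0.09892 μm/a
  Sd branch = 0.01025·Sd^0.27·e^(0.036·RH+0.049·T) = 0.6206 μm/a
  r_corr = 0.09892 + 0.6206 = 0.7196 μm/a

r_corr = 0.720 μm/a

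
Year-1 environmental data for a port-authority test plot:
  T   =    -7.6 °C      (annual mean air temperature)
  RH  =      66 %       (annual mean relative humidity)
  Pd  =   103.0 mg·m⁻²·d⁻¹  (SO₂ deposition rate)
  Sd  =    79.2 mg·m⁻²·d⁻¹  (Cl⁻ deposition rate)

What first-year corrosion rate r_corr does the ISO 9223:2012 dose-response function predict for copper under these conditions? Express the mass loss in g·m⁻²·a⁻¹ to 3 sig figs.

r_corr = 3.06 g·m⁻²·a⁻¹

copper: temperature factor f = +0.126·(-17.6) = -2.2176
  SO₂ term: 0.0053·103.0^0.26·exp(0.059·66-2.2176) = 0.09455
  Sd branch = 0.01025·Sd^0.27·e^(0.036·RH+0.049·T) = 0.2475 μm/a
  r_corr = 0.09455 + 0.2475 = 0.342 μm/a
Convert to mass loss: 0.342 μm/a × 8.96 g/cm³ = 3.065 g·m⁻²·a⁻¹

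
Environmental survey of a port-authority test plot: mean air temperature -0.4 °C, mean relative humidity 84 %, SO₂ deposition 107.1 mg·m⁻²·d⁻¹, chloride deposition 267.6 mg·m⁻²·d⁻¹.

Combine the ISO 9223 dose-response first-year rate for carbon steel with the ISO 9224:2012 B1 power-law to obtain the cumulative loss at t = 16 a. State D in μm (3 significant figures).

D(16) = 316 μm

carbon steel: temperature factor f = +0.150·(-10.4) = -1.5600
  sulphur-dioxide contribution → 22.68 μm/a
  chloride contribution → 51.35 μm/a
  total first-year rate 74.03 μm/a
ISO 9224: D(t) = r_corr · t^b with b = 0.523 (carbon steel, B1)
  D(16) = 74.03 × 16^0.523 = 74.03 × 4.263 = 315.6 μm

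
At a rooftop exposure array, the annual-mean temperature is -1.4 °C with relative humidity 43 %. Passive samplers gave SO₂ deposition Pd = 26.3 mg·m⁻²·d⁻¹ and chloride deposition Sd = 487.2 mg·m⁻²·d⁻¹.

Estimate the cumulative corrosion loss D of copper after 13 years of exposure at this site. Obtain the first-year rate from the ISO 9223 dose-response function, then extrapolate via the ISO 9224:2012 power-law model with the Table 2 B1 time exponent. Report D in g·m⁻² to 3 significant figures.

D(13) = 13.7 g·m⁻²

copper: T≤10 °C ⇒ hinge +0.126·(-1.4−10) = -1.4364
  Pd branch = 0.0053·Pd^0.26·e^(0.059·RH+f) = 0.03728 μm/a
  Sd branch = 0.01025·Sd^0.27·e^(0.036·RH+0.049·T) = 0.2393 μm/a
  r_corr = 0.03728 + 0.2393 = 0.2766 μm/a
Long-term exponent b (ISO 9224 Table 2, B1) = 0.667
  D(13) = 0.2766 × 13^0.667 = 0.2766 × 5.534 = 1.53 μm
  Mass loss = 1.53 μm × 8.96 g/cm³ = 13.71 g·m⁻²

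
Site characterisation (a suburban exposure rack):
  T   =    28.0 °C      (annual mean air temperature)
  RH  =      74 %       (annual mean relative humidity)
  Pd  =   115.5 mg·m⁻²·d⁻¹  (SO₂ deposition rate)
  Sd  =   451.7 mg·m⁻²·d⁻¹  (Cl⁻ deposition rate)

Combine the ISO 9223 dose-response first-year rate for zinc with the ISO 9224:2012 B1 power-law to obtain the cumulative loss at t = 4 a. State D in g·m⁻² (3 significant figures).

zinc: T>10 °C ⇒ hinge -0.071·(28.0−10) = -1.2780
  sulphur-dioxide contribution → 0.8738 μm/a
  chloride contribution → 11.14 μm/a
  ⇒ r_corr(zinc) = 12.02 μm/a
Long-term exponent b (ISO 9224 Table 2, B1) = 0.813
  D(4) = 12.02 × 4^0.813 = 12.02 × 3.087 = 37.09 μm
  Mass loss = 37.09 μm × 7.14 g/cm³ = 264.8 g·m⁻²

D(4) = 265 g·m⁻²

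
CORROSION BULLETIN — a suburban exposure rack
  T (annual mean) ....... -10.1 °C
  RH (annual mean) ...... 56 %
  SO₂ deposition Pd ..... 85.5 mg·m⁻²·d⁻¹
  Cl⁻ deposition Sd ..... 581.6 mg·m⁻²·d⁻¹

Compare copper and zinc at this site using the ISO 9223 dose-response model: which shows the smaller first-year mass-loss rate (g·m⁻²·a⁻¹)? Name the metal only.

copper: temperature factor f = +0.126·(-20.1) = -2.5326
  sulphur-dioxide contribution → 0.03644 μm/a
  chloride contribution → 0.2617 μm/a
  total first-year rate 0.2981 μm/a
  mass loss = 0.2981 μm/a × 8.96 g/cm³ = 2.671 g·m⁻²·a⁻¹
zinc: T≤10 °C ⇒ hinge +0.038·(-10.1−10) = -0.7638
  sulphur-dioxide contribution → 0.5593 μm/a
  chloride contribution → 0.4371 μm/a
  total first-year rate 0.9965 μm/a
  mass loss = 0.9965 μm/a × 7.14 g/cm³ = 7.115 g·m⁻²·a⁻¹
Ordering by g·m⁻²·a⁻¹: zinc (7.11) > copper (2.67)

copper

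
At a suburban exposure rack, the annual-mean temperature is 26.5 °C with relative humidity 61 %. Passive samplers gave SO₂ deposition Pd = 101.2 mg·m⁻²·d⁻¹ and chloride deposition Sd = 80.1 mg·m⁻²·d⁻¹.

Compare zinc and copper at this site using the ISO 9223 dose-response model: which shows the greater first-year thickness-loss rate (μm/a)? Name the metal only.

zinc: f(T) = -0.071·(T−10) [T>10 °C] = -1.1715
  sulphur-dioxide contribution → 0.5043 μm/a
  chloride contribution → 3.298 μm/a
  total first-year rate 3.803 μm/a
copper: f(T) = -0.080·(T−10) [T>10 °C] = -1.3200
  sulphur-dioxide contribution → 0.1719 μm/a
  chloride contribution → 1.102 μm/a
  total first-year rate 1.274 μm/a
Ordering by μm/a: zinc (3.8) > copper (1.27)

zinc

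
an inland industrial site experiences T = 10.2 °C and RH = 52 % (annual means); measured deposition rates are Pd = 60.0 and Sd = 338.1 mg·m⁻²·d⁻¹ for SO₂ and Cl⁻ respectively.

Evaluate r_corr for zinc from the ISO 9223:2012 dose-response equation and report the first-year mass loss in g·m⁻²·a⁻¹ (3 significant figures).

r_corr = 18.5 g·m⁻²·a⁻¹

zinc: temperature factor f = -0.071·(0.2) = -0.0142
  SO₂ term: 0.0129·60.0^0.44·exp(0.046·52-0.0142) = 0.8426
  Cl⁻ term: 0.0175·338.1^0.57·exp(0.008·52+0.085·10.2) = 1.745
  sum: 0.8426 + 1.745 → r_corr = 2.588 μm/a
Convert to mass loss: 2.588 μm/a × 7.14 g/cm³ = 18.48 g·m⁻²·a⁻¹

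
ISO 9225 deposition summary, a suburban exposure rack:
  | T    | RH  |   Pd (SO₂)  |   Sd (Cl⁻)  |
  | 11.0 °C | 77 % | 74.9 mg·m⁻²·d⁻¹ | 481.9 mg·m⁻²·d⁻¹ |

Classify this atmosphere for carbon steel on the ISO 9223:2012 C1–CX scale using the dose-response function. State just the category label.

C5

carbon steel: temperature factor f = -0.054·(1.0) = -0.0540
  SO₂ term: 1.77·74.9^0.52·exp(0.02·77-0.0540) = 73.8
  Cl⁻ term: 0.102·481.9^0.62·exp(0.033·77+0.04·11.0) = 92.61
  r_corr = 73.8 + 92.61 = 166.4 μm/a
166 μm/a falls in (80, 200] for carbon steel → category C5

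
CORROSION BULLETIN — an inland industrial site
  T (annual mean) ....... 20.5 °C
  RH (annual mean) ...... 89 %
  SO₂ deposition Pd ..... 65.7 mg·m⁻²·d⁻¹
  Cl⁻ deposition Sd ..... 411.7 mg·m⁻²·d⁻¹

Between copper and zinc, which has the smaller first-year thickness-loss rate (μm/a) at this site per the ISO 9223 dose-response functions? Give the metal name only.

copper

copper: T>10 °C ⇒ hinge -0.080·(20.5−10) = -0.8400
  Pd branch = 0.0053·Pd^0.26·e^(0.059·RH+f) = 1.296 μm/a
  Sd branch = 0.01025·Sd^0.27·e^(0.036·RH+0.049·T) = 3.503 μm/a
  r_corr = 1.296 + 3.503 = 4.798 μm/a
zinc: temperature factor f = -0.071·(10.5) = -0.7455
  SO₂ term: 0.0129·65.7^0.44·exp(0.046·89-0.7455) = 2.315
  Sd branch = 0.0175·Sd^0.57·e^(0.008·RH+0.085·T) = 6.3 μm/a
  r_corr = 2.315 + 6.3 = 8.615 μm/a
Ordering by μm/a: zinc (8.61) > copper (4.8)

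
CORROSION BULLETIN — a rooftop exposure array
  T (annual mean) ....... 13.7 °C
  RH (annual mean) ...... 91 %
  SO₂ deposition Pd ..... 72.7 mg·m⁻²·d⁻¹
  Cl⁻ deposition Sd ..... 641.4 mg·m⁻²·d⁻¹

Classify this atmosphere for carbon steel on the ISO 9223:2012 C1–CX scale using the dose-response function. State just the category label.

carbon steel: T>10 °C ⇒ hinge -0.054·(13.7−10) = -0.1998
  Pd branch = 1.77·Pd^0.52·e^(0.02·RH+f) = 83.1 μm/a
  Sd branch = 0.102·Sd^0.62·e^(0.033·RH+0.04·T) = 195.5 μm/a
  r_corr = 83.1 + 195.5 = 278.6 μm/a
279 μm/a falls in (200, 700] for carbon steel → category CX

CX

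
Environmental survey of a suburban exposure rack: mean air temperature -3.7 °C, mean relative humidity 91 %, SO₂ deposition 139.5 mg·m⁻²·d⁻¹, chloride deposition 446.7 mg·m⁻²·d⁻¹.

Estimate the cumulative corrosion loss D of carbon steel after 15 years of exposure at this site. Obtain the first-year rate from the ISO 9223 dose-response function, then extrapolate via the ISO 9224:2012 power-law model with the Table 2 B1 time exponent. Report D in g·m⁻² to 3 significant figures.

carbon steel: temperature factor f = +0.150·(-13.7) = -2.0550
  Pd branch = 1.77·Pd^0.52·e^(0.02·RH+f) = 18.24 μm/a
  Cl⁻ term: 0.102·446.7^0.62·exp(0.033·91+0.04·-3.7) = 77.9
  r_corr = 18.24 + 77.9 = 96.14 μm/a
Long-term exponent b (ISO 9224 Table 2, B1) = 0.523
  D(15) = 96.14 × 15^0.523 = 96.14 × 4.122 = 396.3 μm
  Mass loss = 396.3 μm × 7.85 g/cm³ = 3111 g·m⁻²

D(15) = 3.11e+03 g·m⁻²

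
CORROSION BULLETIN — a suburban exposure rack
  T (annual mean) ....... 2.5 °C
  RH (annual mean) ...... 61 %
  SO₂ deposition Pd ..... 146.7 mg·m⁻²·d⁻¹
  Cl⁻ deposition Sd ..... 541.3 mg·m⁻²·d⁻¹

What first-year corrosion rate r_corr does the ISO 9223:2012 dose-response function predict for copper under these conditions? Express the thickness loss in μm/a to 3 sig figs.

copper: f(T) = +0.126·(T−10) [T≤10 °C] = -0.9450
  SO₂ term: 0.0053·146.7^0.26·exp(0.059·61-0.9450) = 0.2755
  Sd branch = 0.01025·Sd^0.27·e^(0.036·RH+0.049·T) = 0.5697 μm/a
  r_corr = 0.2755 + 0.5697 = 0.8453 μm/a

r_corr = 0.845 μm/a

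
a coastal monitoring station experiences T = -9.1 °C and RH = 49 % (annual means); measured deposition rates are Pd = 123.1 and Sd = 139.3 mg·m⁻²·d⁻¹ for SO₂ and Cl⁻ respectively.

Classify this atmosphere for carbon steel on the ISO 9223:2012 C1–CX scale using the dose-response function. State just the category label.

C2

carbon steel: T≤10 °C ⇒ hinge +0.150·(-9.1−10) = -2.8650
  SO₂ term: 1.77·123.1^0.52·exp(0.02·49-2.8650) = 3.283
  Sd branch = 0.102·Sd^0.62·e^(0.033·RH+0.04·T) = 7.621 μm/a
  sum: 3.283 + 7.621 → r_corr = 10.9 μm/a
ISO 9223 Table 2 (carbon steel): 1.3 < 10.9 ≤ 25 μm/a ⇒ C2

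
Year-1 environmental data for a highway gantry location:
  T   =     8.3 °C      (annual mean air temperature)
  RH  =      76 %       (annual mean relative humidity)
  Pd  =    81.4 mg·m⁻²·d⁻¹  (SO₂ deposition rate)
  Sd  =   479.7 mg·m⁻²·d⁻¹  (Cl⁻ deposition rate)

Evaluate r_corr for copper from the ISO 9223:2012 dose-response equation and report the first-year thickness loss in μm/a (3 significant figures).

copper: T≤10 °C ⇒ hinge +0.126·(8.3−10) = -0.2142
  Pd branch = 0.0053·Pd^0.26·e^(0.059·RH+f) = 1.19 μm/a
  Sd branch = 0.01025·Sd^0.27·e^(0.036·RH+0.049·T) = 1.257 μm/a
  sum: 1.19 + 1.257 → r_corr = 2.447 μm/a

r_corr = 2.45 μm/a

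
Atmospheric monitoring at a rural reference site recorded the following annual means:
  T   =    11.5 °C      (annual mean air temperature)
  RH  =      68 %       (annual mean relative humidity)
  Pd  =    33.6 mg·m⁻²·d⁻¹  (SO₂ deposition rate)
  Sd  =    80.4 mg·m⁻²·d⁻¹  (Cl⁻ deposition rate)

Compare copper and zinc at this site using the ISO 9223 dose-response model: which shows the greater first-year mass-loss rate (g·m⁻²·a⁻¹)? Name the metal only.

copper: T>10 °C ⇒ hinge -0.080·(11.5−10) = -0.1200
  SO₂ term: 0.0053·33.6^0.26·exp(0.059·68-0.1200) = 0.6477
  Sd branch = 0.01025·Sd^0.27·e^(0.036·RH+0.049·T) = 0.6808 μm/a
  sum: 0.6477 + 0.6808 → r_corr = 1.329 μm/a
  mass loss = 1.329 μm/a × 8.96 g/cm³ = 11.9 g·m⁻²·a⁻¹
zinc: f(T) = -0.071·(T−10) [T>10 °C] = -0.1065
  SO₂ term: 0.0129·33.6^0.44·exp(0.046·68-0.1065) = 1.243
  Cl⁻ term: 0.0175·80.4^0.57·exp(0.008·68+0.085·11.5) = 0.9768
  sum: 1.243 + 0.9768 → r_corr = 2.22 μm/a
  mass loss = 2.22 μm/a × 7.14 g/cm³ = 15.85 g·m⁻²·a⁻¹
Ordering by g·m⁻²·a⁻¹: zinc (15.8) > copper (11.9)

zinc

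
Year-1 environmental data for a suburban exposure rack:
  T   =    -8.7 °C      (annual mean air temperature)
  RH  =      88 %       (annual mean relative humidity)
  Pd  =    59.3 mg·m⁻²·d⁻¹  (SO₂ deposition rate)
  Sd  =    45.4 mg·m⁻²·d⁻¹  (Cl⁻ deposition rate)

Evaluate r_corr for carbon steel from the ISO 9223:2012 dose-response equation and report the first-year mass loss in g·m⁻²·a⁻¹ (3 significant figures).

carbon steel: f(T) = +0.150·(T−10) [T≤10 °C] = -2.8050
  Pd branch = 1.77·Pd^0.52·e^(0.02·RH+f) = 5.201 μm/a
  Sd branch = 0.102·Sd^0.62·e^(0.033·RH+0.04·T) = 14 μm/a
  r_corr = 5.201 + 14 = 19.2 μm/a
Convert to mass loss: 19.2 μm/a × 7.85 g/cm³ = 150.7 g·m⁻²·a⁻¹

r_corr = 151 g·m⁻²·a⁻¹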